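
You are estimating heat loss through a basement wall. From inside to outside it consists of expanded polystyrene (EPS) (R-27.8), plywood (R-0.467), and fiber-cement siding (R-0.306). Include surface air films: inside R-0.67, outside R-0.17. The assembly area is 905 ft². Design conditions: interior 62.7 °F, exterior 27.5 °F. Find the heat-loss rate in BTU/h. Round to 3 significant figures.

1080 BTU/h

R_total = 0.67 + 27.8 + 0.467 + 0.306 + 0.17 = 29.41 ft²·°F·h/BTU
Q = A·ΔT/R = 905 × (62.7 − 27.5) / 29.41 = 1083 BTU/h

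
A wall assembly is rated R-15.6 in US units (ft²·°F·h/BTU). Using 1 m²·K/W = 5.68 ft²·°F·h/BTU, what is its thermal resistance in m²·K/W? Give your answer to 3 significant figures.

2.75 m²·K/W

R_SI = 15.6/5.68 = 2.746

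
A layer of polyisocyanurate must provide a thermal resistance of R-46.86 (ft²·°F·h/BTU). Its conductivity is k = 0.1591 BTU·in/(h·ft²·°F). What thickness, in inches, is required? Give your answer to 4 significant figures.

7.455 in

L = R × k = 46.86 × 0.1591 = 7.4554 in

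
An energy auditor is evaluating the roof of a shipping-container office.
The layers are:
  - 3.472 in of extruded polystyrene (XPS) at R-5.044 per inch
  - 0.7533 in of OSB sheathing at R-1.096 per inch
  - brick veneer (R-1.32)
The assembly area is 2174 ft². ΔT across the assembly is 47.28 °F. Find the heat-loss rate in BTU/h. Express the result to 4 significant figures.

3.472 × 5.044 = 17.513
0.7533 × 1.096 = 0.82562
R_total = 17.513 + 0.82562 + 1.32 = 19.658 ft²·°F·h/BTU
Q = A·ΔT/R = 2174 × 47.28 / 19.658 = 5228.6 BTU/h

5229 BTU/h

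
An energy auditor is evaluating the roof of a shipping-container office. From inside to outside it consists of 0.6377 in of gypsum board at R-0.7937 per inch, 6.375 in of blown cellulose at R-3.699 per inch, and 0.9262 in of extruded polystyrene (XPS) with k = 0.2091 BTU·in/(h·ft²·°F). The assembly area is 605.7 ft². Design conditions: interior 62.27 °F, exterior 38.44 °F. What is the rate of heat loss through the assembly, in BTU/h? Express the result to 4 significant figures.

0.6377 × 0.7937 = 0.50614
6.375 × 3.699 = 23.581
0.9262/0.2091 = 4.4295
R_total = 0.50614 + 23.581 + 4.4295 = 28.517 ft²·°F·h/BTU
Q = A·ΔT/R = 605.7 × (62.27 − 38.44) / 28.517 = 506.15 BTU/h

506.2 BTU/h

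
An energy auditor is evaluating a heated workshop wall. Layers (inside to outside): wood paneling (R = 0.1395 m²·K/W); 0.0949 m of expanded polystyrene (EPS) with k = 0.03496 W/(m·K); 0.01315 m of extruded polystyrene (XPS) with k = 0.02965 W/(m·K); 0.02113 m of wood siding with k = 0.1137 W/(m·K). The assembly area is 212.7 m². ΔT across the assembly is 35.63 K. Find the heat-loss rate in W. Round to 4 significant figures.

2176 W

0.0949/0.03496 = 2.7145
0.01315/0.02965 = 0.44351
0.02113/0.1137 = 0.18584
R_total = 0.1395 + 2.7145 + 0.44351 + 0.18584 = 3.4834 m²·K/W
Q = A·ΔT/R = 212.7 × 35.63 / 3.4834 = 2175.6 W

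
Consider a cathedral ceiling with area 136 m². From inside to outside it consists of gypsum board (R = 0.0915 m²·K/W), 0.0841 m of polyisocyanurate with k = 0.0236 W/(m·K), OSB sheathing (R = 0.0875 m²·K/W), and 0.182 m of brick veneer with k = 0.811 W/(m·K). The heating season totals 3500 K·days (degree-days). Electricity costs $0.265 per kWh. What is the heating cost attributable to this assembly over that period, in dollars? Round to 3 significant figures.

763 dollars

0.0841/0.0236 = 3.564
0.182/0.811 = 0.2244
R_total = 0.0915 + 3.564 + 0.0875 + 0.2244 = 3.967 m²·K/W
E = A × HDD × 24 / R / 1000 = 136 × 3500 × 24 / 3.967 / 1000 = 2880 kWh
Cost = 2880 × 0.265 = $763.1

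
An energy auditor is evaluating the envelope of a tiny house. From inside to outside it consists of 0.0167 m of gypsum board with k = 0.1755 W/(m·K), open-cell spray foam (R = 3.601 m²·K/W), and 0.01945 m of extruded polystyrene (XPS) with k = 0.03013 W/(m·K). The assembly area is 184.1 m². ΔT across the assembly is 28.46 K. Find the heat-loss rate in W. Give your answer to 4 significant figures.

1207 W

0.0167/0.1755 = 0.095157
0.01945/0.03013 = 0.64554
R_total = 0.095157 + 3.601 + 0.64554 = 4.3417 m²·K/W
Q = A·ΔT/R = 184.1 × 28.46 / 4.3417 = 1206.8 W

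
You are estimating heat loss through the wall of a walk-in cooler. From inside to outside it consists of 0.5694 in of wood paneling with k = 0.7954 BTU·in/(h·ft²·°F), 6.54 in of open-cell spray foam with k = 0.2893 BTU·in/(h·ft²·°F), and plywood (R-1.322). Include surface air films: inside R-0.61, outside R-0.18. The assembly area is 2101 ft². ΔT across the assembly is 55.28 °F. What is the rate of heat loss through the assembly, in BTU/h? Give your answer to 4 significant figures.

4566 BTU/h

0.5694/0.7954 = 0.71587
6.54/0.2893 = 22.606
R_total = 0.61 + 0.71587 + 22.606 + 1.322 + 0.18 = 25.434 ft²·°F·h/BTU
Q = A·ΔT/R = 2101 × 55.28 / 25.434 = 4566.4 BTU/h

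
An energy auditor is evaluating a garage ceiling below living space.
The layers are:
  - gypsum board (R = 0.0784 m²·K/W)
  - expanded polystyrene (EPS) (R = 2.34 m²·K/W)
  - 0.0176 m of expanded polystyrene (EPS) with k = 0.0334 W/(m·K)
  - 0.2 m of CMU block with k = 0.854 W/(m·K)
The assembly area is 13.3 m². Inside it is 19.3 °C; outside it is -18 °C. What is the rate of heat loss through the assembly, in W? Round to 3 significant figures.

156 W

0.0176/0.0334 = 0.5269
0.2/0.854 = 0.2342
R_total = 0.0784 + 2.34 + 0.5269 + 0.2342 = 3.18 m²·K/W
Q = A·ΔT/R = 13.3 × (19.3 − (-18)) / 3.18 = 156 W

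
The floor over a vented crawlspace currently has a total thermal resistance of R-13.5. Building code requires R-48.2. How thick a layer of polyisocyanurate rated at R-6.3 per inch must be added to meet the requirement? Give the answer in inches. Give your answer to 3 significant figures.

ΔR = 48.2 − 13.5 = 34.7 ft²·°F·h/BTU
L = ΔR / (R/in) = 34.7/6.3 = 5.508 in

5.51 in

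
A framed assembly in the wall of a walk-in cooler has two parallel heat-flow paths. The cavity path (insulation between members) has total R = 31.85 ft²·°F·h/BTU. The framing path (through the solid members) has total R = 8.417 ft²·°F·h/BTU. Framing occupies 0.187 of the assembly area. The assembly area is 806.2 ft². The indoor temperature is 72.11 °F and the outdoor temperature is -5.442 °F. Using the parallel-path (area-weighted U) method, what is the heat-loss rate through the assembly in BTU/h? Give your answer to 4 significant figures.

2985 BTU/h

U_eff = 0.813/31.85 + 0.187/8.417 = 0.025526 + 0.022217 = 0.047743
R_eff = 1/U_eff = 20.946 ft²·°F·h/BTU
Q = 806.2 × (72.11 − (-5.442)) / 20.946 = 2985 BTU/h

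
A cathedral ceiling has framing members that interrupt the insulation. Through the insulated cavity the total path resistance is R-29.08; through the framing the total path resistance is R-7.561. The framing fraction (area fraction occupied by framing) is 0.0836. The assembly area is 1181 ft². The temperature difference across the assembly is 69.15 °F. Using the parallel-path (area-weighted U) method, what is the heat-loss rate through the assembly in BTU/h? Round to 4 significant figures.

3477 BTU/h

U_eff = 0.9164/29.08 + 0.0836/7.561 = 0.031513 + 0.011057 = 0.04257
R_eff = 1/U_eff = 23.491 ft²·°F·h/BTU
Q = 1181 × 69.15 / 23.491 = 3476.5 BTU/h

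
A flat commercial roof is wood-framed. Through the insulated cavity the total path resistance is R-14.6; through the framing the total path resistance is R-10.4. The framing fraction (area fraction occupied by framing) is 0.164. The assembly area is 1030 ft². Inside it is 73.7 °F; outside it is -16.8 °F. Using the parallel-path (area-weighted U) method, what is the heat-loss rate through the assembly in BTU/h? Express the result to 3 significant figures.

6810 BTU/h

U_eff = 0.836/14.6 + 0.164/10.4 = 0.05726 + 0.01577 = 0.07303
R_eff = 1/U_eff = 13.69 ft²·°F·h/BTU
Q = 1030 × (73.7 − (-16.8)) / 13.69 = 6807 BTU/h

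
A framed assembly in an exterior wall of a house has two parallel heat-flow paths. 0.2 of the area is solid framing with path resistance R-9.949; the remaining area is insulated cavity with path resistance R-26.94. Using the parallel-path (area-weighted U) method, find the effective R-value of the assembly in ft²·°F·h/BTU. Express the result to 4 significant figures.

U_eff = 0.8/26.94 + 0.2/9.949 = 0.029696 + 0.020103 = 0.049798
R_eff = 1/U_eff = 20.081 ft²·°F·h/BTU

20.08 ft²·°F·h/BTU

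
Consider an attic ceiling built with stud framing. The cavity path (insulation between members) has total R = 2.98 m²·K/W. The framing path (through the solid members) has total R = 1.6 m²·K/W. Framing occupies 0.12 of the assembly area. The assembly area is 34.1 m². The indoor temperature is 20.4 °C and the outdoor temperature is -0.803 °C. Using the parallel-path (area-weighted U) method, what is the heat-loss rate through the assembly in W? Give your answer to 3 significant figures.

U_eff = 0.88/2.98 + 0.12/1.6 = 0.2953 + 0.075 = 0.3703
R_eff = 1/U_eff = 2.7 m²·K/W
Q = 34.1 × (20.4 − (-0.803)) / 2.7 = 267.7 W

268 W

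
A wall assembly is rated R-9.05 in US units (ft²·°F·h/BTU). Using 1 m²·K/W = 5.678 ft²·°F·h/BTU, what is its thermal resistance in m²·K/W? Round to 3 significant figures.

R_SI = 9.05/5.678 = 1.594

1.59 m²·K/W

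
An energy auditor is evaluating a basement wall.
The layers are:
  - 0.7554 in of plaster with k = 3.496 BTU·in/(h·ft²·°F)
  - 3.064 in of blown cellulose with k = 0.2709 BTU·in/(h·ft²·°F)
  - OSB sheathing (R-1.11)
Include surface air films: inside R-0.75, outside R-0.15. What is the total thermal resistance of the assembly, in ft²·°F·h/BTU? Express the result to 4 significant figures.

0.7554/3.496 = 0.21608
3.064/0.2709 = 11.31
R_total = 0.75 + 0.21608 + 11.31 + 1.11 + 0.15 = 13.537 ft²·°F·h/BTU

13.54 ft²·°F·h/BTU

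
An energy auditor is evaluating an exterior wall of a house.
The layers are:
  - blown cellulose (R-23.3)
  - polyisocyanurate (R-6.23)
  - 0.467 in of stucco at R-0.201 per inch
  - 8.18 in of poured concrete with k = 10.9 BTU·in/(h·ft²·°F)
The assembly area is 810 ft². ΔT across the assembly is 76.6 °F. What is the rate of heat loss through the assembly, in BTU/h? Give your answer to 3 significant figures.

0.467 × 0.201 = 0.09387
8.18/10.9 = 0.7505
R_total = 23.3 + 6.23 + 0.09387 + 0.7505 = 30.37 ft²·°F·h/BTU
Q = A·ΔT/R = 810 × 76.6 / 30.37 = 2043 BTU/h

2040 BTU/h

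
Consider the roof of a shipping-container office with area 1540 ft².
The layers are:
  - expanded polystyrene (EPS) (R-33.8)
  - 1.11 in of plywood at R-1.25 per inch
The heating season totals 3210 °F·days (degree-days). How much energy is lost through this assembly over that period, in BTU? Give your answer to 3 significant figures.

1.11 × 1.25 = 1.388
R_total = 33.8 + 1.388 = 35.19 ft²·°F·h/BTU
E = A × HDD × 24 / R = 1540 × 3210 × 24 / 35.19 = 3372000 BTU

3370000 BTU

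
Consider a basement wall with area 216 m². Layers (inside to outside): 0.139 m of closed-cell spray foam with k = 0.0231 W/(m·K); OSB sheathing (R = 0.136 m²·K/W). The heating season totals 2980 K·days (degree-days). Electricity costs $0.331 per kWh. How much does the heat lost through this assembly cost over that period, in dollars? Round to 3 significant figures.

0.139/0.0231 = 6.017
R_total = 6.017 + 0.136 = 6.153 m²·K/W
E = A × HDD × 24 / R / 1000 = 216 × 2980 × 24 / 6.153 / 1000 = 2511 kWh
Cost = 2511 × 0.331 = $831

831 dollars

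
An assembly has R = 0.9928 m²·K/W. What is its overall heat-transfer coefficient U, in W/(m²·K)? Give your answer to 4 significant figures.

1.007 W/(m²·K)

U = 1/R = 1/0.9928 = 1.0073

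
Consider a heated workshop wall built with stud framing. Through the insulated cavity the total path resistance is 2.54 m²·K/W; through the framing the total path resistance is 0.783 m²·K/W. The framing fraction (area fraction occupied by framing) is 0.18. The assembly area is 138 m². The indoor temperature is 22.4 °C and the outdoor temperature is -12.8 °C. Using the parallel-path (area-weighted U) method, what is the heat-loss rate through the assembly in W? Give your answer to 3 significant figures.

2680 W

U_eff = 0.82/2.54 + 0.18/0.783 = 0.3228 + 0.2299 = 0.5527
R_eff = 1/U_eff = 1.809 m²·K/W
Q = 138 × (22.4 − (-12.8)) / 1.809 = 2685 W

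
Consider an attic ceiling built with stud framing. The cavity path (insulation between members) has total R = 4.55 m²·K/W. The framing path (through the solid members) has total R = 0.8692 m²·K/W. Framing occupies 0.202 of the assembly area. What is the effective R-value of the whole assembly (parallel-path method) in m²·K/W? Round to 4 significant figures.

U_eff = 0.798/4.55 + 0.202/0.8692 = 0.17538 + 0.2324 = 0.40778
R_eff = 1/U_eff = 2.4523 m²·K/W

2.452 m²·K/W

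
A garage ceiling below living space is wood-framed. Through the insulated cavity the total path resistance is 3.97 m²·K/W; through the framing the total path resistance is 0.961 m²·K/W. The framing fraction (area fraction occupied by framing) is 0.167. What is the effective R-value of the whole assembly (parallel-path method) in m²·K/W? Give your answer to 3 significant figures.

2.61 m²·K/W

U_eff = 0.833/3.97 + 0.167/0.961 = 0.2098 + 0.1738 = 0.3836
R_eff = 1/U_eff = 2.607 m²·K/W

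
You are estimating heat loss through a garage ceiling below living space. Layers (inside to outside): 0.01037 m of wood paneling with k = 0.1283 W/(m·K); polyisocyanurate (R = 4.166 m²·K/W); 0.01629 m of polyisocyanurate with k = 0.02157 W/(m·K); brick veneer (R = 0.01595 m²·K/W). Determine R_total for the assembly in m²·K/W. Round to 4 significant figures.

0.01037/0.1283 = 0.080826
0.01629/0.02157 = 0.75522
R_total = 0.080826 + 4.166 + 0.75522 + 0.01595 = 5.018 m²·K/W

5.018 m²·K/W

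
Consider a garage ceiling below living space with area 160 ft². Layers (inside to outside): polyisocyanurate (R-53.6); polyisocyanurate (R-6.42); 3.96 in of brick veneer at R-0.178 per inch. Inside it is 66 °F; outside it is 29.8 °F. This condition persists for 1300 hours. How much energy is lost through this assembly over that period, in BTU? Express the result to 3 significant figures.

124000 BTU

3.96 × 0.178 = 0.7049
R_total = 53.6 + 6.42 + 0.7049 = 60.72 ft²·°F·h/BTU
Q = 160 × (66 − 29.8) / 60.72 = 95.38 BTU/h
E = 95.38 × 1300 = 124000 BTU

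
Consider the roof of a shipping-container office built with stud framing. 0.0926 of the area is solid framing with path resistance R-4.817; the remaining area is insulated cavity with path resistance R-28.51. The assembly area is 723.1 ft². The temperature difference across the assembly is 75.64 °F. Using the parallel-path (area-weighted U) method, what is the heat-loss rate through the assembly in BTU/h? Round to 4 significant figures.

2792 BTU/h

U_eff = 0.9074/28.51 + 0.0926/4.817 = 0.031827 + 0.019224 = 0.051051
R_eff = 1/U_eff = 19.588 ft²·°F·h/BTU
Q = 723.1 × 75.64 / 19.588 = 2792.2 BTU/h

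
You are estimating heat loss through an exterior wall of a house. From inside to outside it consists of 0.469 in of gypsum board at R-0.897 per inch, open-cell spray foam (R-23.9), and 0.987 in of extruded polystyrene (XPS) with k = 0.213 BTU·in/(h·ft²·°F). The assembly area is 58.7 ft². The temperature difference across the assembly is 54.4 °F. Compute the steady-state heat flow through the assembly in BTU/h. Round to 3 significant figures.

0.469 × 0.897 = 0.4207
0.987/0.213 = 4.634
R_total = 0.4207 + 23.9 + 4.634 = 28.95 ft²·°F·h/BTU
Q = A·ΔT/R = 58.7 × 54.4 / 28.95 = 110.3 BTU/h

110 BTU/h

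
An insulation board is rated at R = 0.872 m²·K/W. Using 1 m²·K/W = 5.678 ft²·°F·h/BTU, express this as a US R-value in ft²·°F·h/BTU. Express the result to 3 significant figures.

R_US = 0.872 × 5.678 = 4.951

4.95 ft²·°F·h/BTU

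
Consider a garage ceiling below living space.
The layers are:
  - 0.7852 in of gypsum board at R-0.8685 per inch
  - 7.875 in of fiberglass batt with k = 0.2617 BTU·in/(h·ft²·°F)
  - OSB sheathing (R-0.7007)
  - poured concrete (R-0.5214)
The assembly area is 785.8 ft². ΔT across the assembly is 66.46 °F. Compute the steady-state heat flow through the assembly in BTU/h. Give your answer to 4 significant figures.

1632 BTU/h

0.7852 × 0.8685 = 0.68195
7.875/0.2617 = 30.092
R_total = 0.68195 + 30.092 + 0.7007 + 0.5214 = 31.996 ft²·°F·h/BTU
Q = A·ΔT/R = 785.8 × 66.46 / 31.996 = 1632.2 BTU/h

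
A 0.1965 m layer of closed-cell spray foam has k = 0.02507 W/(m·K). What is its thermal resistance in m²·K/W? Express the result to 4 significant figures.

7.838 m²·K/W

R = L/k = 0.1965/0.02507 = 7.8381 m²·K/W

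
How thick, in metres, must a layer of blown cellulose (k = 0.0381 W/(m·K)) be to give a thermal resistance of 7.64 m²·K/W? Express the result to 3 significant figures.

0.291 m

L = R·k = 7.64 × 0.0381 = 0.2911 m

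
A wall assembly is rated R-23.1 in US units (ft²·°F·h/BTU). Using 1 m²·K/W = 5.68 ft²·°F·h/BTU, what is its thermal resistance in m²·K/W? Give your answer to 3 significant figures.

4.07 m²·K/W

R_SI = 23.1/5.68 = 4.067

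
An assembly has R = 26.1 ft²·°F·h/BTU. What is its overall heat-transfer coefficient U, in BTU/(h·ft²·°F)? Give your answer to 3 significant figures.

0.0383 BTU/(h·ft²·°F)

U = 1/R = 1/26.1 = 0.03831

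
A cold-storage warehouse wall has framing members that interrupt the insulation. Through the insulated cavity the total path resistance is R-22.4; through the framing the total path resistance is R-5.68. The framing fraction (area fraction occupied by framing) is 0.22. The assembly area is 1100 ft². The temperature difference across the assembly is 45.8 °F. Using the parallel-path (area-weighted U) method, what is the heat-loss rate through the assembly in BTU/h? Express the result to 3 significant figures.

U_eff = 0.78/22.4 + 0.22/5.68 = 0.03482 + 0.03873 = 0.07355
R_eff = 1/U_eff = 13.6 ft²·°F·h/BTU
Q = 1100 × 45.8 / 13.6 = 3706 BTU/h

3710 BTU/h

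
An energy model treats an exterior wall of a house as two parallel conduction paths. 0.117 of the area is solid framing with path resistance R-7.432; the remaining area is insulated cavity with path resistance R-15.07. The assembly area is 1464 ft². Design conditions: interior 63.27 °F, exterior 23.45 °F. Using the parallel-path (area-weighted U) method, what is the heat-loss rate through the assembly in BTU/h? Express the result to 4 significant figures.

4334 BTU/h

U_eff = 0.883/15.07 + 0.117/7.432 = 0.058593 + 0.015743 = 0.074336
R_eff = 1/U_eff = 13.452 ft²·°F·h/BTU
Q = 1464 × (63.27 − 23.45) / 13.452 = 4333.5 BTU/h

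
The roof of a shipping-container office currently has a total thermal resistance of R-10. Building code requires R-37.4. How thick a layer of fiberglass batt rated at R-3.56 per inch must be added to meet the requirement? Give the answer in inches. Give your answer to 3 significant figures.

7.70 in

ΔR = 37.4 − 10 = 27.4 ft²·°F·h/BTU
L = ΔR / (R/in) = 27.4/3.56 = 7.697 in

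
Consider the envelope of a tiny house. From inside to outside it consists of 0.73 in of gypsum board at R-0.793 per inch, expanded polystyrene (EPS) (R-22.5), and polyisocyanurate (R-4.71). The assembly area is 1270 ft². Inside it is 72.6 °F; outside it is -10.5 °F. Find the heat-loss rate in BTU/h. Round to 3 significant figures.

0.73 × 0.793 = 0.5789
R_total = 0.5789 + 22.5 + 4.71 = 27.79 ft²·°F·h/BTU
Q = A·ΔT/R = 1270 × (72.6 − (-10.5)) / 27.79 = 3798 BTU/h

3800 BTU/h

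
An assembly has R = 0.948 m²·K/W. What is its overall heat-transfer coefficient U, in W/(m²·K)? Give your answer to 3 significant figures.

1.05 W/(m²·K)

U = 1/R = 1/0.948 = 1.055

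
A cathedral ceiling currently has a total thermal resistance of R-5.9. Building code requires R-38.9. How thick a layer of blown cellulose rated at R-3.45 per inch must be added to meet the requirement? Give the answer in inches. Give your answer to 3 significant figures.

9.57 in

ΔR = 38.9 − 5.9 = 33 ft²·°F·h/BTU
L = ΔR / (R/in) = 33/3.45 = 9.565 in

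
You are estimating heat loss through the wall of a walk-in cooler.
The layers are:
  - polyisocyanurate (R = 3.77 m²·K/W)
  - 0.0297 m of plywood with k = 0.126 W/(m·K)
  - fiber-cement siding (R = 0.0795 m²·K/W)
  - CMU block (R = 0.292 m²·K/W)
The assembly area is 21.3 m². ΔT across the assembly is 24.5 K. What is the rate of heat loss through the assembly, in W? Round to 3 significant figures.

119 W

0.0297/0.126 = 0.2357
R_total = 3.77 + 0.2357 + 0.0795 + 0.292 = 4.377 m²·K/W
Q = A·ΔT/R = 21.3 × 24.5 / 4.377 = 119.2 W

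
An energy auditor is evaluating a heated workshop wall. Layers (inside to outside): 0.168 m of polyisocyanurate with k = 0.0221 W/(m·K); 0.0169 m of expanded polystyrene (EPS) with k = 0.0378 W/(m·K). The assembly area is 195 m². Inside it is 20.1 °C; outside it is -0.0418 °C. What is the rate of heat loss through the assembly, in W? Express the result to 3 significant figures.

488 W

0.168/0.0221 = 7.602
0.0169/0.0378 = 0.4471
R_total = 7.602 + 0.4471 = 8.049 m²·K/W
Q = A·ΔT/R = 195 × (20.1 − (-0.0418)) / 8.049 = 488 W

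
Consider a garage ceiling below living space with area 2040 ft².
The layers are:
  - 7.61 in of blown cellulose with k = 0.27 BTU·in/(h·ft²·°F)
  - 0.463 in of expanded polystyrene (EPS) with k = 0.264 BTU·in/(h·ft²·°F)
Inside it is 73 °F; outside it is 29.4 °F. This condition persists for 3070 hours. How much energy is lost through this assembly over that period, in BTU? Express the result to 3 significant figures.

9120000 BTU

7.61/0.27 = 28.19
0.463/0.264 = 1.754
R_total = 28.19 + 1.754 = 29.94 ft²·°F·h/BTU
Q = 2040 × (73 − 29.4) / 29.94 = 2971 BTU/h
E = 2971 × 3070 = 9120000 BTU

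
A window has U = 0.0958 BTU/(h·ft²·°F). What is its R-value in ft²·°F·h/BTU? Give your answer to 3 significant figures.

R = 1/U = 1/0.0958 = 10.44

10.4 ft²·°F·h/BTU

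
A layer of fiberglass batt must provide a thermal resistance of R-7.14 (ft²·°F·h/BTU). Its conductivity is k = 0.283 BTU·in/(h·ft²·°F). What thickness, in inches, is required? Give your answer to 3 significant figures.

2.02 in

L = R × k = 7.14 × 0.283 = 2.021 in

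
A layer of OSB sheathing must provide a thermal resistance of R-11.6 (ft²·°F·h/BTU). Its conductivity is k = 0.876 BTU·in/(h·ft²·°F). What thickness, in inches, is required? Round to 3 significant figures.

L = R × k = 11.6 × 0.876 = 10.16 in

10.2 in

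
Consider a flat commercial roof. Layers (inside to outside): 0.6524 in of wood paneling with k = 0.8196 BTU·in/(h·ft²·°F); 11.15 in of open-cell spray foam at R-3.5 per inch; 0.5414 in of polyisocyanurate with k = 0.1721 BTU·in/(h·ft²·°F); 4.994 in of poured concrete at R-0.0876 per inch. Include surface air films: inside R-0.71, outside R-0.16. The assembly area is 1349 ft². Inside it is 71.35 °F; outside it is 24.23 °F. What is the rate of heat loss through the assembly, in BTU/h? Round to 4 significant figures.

0.6524/0.8196 = 0.796
11.15 × 3.5 = 39.025
0.5414/0.1721 = 3.1458
4.994 × 0.0876 = 0.43747
R_total = 0.71 + 0.796 + 39.025 + 3.1458 + 0.43747 + 0.16 = 44.274 ft²·°F·h/BTU
Q = A·ΔT/R = 1349 × (71.35 − 24.23) / 44.274 = 1435.7 BTU/h

1436 BTU/h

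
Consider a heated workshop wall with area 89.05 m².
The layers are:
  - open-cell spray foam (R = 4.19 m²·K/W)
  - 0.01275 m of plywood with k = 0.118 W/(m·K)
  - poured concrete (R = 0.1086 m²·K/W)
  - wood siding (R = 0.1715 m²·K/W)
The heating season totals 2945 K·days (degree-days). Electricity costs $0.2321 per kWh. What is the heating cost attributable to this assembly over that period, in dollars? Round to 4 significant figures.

0.01275/0.118 = 0.10805
R_total = 4.19 + 0.10805 + 0.1086 + 0.1715 = 4.5782 m²·K/W
E = A × HDD × 24 / R / 1000 = 89.05 × 2945 × 24 / 4.5782 / 1000 = 1374.8 kWh
Cost = 1374.8 × 0.2321 = $319.09

319.1 dollars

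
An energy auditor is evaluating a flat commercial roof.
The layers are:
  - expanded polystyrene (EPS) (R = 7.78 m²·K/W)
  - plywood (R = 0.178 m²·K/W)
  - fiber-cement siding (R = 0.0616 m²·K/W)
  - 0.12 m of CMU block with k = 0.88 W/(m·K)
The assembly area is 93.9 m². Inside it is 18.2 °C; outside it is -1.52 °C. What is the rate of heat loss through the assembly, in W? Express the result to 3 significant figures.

0.12/0.88 = 0.1364
R_total = 7.78 + 0.178 + 0.0616 + 0.1364 = 8.156 m²·K/W
Q = A·ΔT/R = 93.9 × (18.2 − (-1.52)) / 8.156 = 227 W

227 W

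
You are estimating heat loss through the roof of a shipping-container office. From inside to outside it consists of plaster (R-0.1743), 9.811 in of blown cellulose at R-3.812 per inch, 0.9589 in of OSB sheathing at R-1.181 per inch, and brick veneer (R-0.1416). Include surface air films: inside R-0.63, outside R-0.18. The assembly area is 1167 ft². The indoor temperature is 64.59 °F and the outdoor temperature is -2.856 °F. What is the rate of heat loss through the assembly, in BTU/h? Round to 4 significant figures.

9.811 × 3.812 = 37.4
0.9589 × 1.181 = 1.1325
R_total = 0.63 + 0.1743 + 37.4 + 1.1325 + 0.1416 + 0.18 = 39.658 ft²·°F·h/BTU
Q = A·ΔT/R = 1167 × (64.59 − (-2.856)) / 39.658 = 1984.7 BTU/h

1985 BTU/h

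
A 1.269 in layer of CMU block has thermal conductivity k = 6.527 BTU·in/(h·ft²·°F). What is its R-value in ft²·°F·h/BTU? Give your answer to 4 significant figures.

0.1944 ft²·°F·h/BTU

R = L/k = 1.269/6.527 = 0.19442 ft²·°F·h/BTU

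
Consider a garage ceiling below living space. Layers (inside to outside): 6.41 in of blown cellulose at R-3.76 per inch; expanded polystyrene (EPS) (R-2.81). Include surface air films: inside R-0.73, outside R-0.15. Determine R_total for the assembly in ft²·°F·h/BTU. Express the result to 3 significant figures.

6.41 × 3.76 = 24.1
R_total = 0.73 + 24.1 + 2.81 + 0.15 = 27.79 ft²·°F·h/BTU

27.8 ft²·°F·h/BTU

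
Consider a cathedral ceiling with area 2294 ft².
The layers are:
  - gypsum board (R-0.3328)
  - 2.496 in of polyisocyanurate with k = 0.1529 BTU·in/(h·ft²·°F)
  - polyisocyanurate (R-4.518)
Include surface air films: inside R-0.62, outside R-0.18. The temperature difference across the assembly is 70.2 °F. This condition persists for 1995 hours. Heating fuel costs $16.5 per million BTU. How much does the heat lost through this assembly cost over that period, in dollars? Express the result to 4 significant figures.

241.2 dollars

2.496/0.1529 = 16.324
R_total = 0.62 + 0.3328 + 16.324 + 4.518 + 0.18 = 21.975 ft²·°F·h/BTU
Q = 2294 × 70.2 / 21.975 = 7328.2 BTU/h
E = 7328.2 × 1995 = 14620000 BTU
Cost = 14620000/10⁶ × 16.5 = $241.23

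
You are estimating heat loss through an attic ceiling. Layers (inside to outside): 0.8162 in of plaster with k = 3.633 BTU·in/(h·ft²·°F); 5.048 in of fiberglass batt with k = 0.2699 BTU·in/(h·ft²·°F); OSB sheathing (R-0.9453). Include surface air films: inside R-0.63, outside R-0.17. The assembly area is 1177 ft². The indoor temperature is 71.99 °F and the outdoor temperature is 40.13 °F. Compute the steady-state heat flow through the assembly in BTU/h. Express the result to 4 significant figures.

0.8162/3.633 = 0.22466
5.048/0.2699 = 18.703
R_total = 0.63 + 0.22466 + 18.703 + 0.9453 + 0.17 = 20.673 ft²·°F·h/BTU
Q = A·ΔT/R = 1177 × (71.99 − 40.13) / 20.673 = 1813.9 BTU/h

1814 BTU/h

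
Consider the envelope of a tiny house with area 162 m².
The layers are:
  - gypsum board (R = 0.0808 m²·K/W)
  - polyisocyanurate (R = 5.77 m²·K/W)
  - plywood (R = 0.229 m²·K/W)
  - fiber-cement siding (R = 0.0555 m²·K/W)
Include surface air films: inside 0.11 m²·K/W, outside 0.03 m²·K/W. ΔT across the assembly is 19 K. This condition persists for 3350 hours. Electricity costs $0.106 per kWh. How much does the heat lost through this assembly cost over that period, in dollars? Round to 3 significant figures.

R_total = 0.11 + 0.0808 + 5.77 + 0.229 + 0.0555 + 0.03 = 6.275 m²·K/W
Q = 162 × 19 / 6.275 = 490.5 W
E = 490.5 W × 3350 h / 1000 = 1643 kWh
Cost = 1643 × 0.106 = $174.2

174 dollars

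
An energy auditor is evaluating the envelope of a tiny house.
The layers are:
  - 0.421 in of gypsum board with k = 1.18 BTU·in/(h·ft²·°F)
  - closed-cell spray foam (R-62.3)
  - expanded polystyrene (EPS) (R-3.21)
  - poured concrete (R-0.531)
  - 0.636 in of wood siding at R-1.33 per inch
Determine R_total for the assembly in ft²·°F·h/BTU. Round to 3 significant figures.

67.2 ft²·°F·h/BTU

0.421/1.18 = 0.3568
0.636 × 1.33 = 0.8459
R_total = 0.3568 + 62.3 + 3.21 + 0.531 + 0.8459 = 67.24 ft²·°F·h/BTU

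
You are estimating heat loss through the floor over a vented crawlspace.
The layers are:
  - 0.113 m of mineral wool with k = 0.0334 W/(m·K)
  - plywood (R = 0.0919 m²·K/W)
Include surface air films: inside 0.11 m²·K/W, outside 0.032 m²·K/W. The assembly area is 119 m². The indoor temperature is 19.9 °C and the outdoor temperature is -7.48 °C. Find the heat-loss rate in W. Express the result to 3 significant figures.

901 W

0.113/0.0334 = 3.383
R_total = 0.11 + 3.383 + 0.0919 + 0.032 = 3.617 m²·K/W
Q = A·ΔT/R = 119 × (19.9 − (-7.48)) / 3.617 = 900.8 W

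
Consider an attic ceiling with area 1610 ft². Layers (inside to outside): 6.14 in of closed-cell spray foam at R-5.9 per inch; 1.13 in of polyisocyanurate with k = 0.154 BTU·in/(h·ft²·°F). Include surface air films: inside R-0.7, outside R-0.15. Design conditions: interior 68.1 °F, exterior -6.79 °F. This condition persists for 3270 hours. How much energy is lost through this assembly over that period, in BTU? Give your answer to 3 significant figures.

6.14 × 5.9 = 36.23
1.13/0.154 = 7.338
R_total = 0.7 + 36.23 + 7.338 + 0.15 = 44.41 ft²·°F·h/BTU
Q = 1610 × (68.1 − (-6.79)) / 44.41 = 2715 BTU/h
E = 2715 × 3270 = 8877000 BTU

8880000 BTU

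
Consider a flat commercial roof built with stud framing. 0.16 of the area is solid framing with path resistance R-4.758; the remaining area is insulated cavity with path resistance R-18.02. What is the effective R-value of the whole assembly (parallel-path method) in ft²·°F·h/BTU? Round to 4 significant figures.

12.46 ft²·°F·h/BTU

U_eff = 0.84/18.02 + 0.16/4.758 = 0.046615 + 0.033628 = 0.080242
R_eff = 1/U_eff = 12.462 ft²·°F·h/BTU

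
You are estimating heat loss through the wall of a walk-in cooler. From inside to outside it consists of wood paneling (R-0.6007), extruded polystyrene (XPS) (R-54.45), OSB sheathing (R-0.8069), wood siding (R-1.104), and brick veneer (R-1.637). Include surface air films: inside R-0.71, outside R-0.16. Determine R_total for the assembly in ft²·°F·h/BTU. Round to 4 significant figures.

R_total = 0.71 + 0.6007 + 54.45 + 0.8069 + 1.104 + 1.637 + 0.16 = 59.469 ft²·°F·h/BTU

59.47 ft²·°F·h/BTU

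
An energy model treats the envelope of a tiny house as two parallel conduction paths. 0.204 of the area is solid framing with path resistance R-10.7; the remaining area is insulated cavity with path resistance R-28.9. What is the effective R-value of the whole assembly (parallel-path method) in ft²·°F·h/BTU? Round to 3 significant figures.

U_eff = 0.796/28.9 + 0.204/10.7 = 0.02754 + 0.01907 = 0.04661
R_eff = 1/U_eff = 21.46 ft²·°F·h/BTU

21.5 ft²·°F·h/BTU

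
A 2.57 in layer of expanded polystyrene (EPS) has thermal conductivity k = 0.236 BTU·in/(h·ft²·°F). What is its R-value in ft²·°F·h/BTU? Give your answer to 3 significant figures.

10.9 ft²·°F·h/BTU

R = L/k = 2.57/0.236 = 10.89 ft²·°F·h/BTU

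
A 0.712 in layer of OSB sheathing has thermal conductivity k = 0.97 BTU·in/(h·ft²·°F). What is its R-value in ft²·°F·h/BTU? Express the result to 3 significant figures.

0.734 ft²·°F·h/BTU

R = L/k = 0.712/0.97 = 0.734 ft²·°F·h/BTU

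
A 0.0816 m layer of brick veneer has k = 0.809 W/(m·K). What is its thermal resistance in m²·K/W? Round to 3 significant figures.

0.101 m²·K/W

R = L/k = 0.0816/0.809 = 0.1009 m²·K/W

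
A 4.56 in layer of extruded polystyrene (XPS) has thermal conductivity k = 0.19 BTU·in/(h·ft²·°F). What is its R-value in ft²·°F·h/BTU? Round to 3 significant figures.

R = L/k = 4.56/0.19 = 24 ft²·°F·h/BTU

24.0 ft²·°F·h/BTU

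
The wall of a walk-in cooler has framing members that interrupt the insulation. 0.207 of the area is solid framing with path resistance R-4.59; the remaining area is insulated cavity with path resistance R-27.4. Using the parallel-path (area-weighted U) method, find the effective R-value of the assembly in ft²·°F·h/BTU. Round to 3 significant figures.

U_eff = 0.793/27.4 + 0.207/4.59 = 0.02894 + 0.0451 = 0.07404
R_eff = 1/U_eff = 13.51 ft²·°F·h/BTU

13.5 ft²·°F·h/BTU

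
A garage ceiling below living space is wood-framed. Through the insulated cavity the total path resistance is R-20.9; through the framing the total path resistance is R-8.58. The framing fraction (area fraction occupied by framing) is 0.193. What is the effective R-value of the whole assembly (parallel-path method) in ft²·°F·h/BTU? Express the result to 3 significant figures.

U_eff = 0.807/20.9 + 0.193/8.58 = 0.03861 + 0.02249 = 0.06111
R_eff = 1/U_eff = 16.36 ft²·°F·h/BTU

16.4 ft²·°F·h/BTU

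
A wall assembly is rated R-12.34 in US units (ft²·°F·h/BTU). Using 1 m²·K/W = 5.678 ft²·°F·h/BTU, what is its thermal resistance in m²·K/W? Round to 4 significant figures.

R_SI = 12.34/5.678 = 2.1733

2.173 m²·K/W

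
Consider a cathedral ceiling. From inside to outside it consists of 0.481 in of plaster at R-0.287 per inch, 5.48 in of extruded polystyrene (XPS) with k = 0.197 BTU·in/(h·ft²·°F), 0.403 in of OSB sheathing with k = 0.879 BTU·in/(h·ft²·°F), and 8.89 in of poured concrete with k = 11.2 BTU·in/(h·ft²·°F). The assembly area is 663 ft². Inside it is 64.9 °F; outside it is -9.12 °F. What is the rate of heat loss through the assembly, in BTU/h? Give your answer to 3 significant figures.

1680 BTU/h

0.481 × 0.287 = 0.138
5.48/0.197 = 27.82
0.403/0.879 = 0.4585
8.89/11.2 = 0.7938
R_total = 0.138 + 27.82 + 0.4585 + 0.7938 = 29.21 ft²·°F·h/BTU
Q = A·ΔT/R = 663 × (64.9 − (-9.12)) / 29.21 = 1680 BTU/h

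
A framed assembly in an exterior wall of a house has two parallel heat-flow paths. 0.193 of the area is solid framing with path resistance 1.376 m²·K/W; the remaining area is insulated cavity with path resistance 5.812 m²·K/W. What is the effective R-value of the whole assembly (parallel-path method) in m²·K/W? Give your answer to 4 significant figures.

3.583 m²·K/W

U_eff = 0.807/5.812 + 0.193/1.376 = 0.13885 + 0.14026 = 0.27911
R_eff = 1/U_eff = 3.5828 m²·K/W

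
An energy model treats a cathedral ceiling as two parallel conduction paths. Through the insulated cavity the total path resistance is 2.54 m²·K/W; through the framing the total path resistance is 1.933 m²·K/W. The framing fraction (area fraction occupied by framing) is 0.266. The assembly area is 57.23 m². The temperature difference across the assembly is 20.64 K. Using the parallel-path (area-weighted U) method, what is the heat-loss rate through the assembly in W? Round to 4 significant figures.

503.9 W

U_eff = 0.734/2.54 + 0.266/1.933 = 0.28898 + 0.13761 = 0.42659
R_eff = 1/U_eff = 2.3442 m²·K/W
Q = 57.23 × 20.64 / 2.3442 = 503.9 W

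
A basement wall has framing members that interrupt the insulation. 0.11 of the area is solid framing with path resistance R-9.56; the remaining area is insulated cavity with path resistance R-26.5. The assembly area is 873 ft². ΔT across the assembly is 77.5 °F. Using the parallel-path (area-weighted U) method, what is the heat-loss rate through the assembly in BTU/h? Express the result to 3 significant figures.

U_eff = 0.89/26.5 + 0.11/9.56 = 0.03358 + 0.01151 = 0.04509
R_eff = 1/U_eff = 22.18 ft²·°F·h/BTU
Q = 873 × 77.5 / 22.18 = 3051 BTU/h

3050 BTU/h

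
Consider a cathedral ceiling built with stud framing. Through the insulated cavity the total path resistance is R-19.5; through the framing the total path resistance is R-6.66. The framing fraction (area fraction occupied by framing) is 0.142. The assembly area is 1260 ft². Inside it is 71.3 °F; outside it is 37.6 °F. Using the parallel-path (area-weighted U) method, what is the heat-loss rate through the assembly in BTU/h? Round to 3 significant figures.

U_eff = 0.858/19.5 + 0.142/6.66 = 0.044 + 0.02132 = 0.06532
R_eff = 1/U_eff = 15.31 ft²·°F·h/BTU
Q = 1260 × (71.3 − 37.6) / 15.31 = 2774 BTU/h

2770 BTU/h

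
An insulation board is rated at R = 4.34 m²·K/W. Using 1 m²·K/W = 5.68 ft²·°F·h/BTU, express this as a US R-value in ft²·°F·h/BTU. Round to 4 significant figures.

R_US = 4.34 × 5.68 = 24.651

24.65 ft²·°F·h/BTU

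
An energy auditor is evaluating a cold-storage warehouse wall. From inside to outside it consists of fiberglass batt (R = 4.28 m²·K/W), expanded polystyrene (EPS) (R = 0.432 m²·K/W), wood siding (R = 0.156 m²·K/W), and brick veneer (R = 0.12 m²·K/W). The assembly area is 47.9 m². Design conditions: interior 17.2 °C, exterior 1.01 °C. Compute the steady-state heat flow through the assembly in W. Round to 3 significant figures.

R_total = 4.28 + 0.432 + 0.156 + 0.12 = 4.988 m²·K/W
Q = A·ΔT/R = 47.9 × (17.2 − 1.01) / 4.988 = 155.5 W

155 W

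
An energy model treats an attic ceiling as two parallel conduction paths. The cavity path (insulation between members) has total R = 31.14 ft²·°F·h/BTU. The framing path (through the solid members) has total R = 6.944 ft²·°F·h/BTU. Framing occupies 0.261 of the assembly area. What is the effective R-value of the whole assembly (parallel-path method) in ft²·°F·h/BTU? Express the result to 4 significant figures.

U_eff = 0.739/31.14 + 0.261/6.944 = 0.023732 + 0.037586 = 0.061318
R_eff = 1/U_eff = 16.308 ft²·°F·h/BTU

16.31 ft²·°F·h/BTU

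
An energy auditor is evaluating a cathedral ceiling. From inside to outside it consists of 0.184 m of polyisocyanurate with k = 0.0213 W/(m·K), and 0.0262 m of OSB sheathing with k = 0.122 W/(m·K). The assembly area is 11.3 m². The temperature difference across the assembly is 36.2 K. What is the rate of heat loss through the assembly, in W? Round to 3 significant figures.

46.2 W

0.184/0.0213 = 8.638
0.0262/0.122 = 0.2148
R_total = 8.638 + 0.2148 = 8.853 m²·K/W
Q = A·ΔT/R = 11.3 × 36.2 / 8.853 = 46.2 W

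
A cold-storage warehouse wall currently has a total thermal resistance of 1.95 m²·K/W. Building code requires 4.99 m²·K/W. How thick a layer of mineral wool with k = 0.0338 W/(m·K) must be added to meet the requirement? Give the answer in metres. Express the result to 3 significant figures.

0.103 m

ΔR = 4.99 − 1.95 = 3.04 m²·K/W
L = ΔR × k = 3.04 × 0.0338 = 0.1028 m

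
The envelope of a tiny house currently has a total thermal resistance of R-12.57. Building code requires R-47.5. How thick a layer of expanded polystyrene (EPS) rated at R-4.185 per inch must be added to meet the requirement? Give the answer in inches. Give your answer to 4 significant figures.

8.346 in

ΔR = 47.5 − 12.57 = 34.93 ft²·°F·h/BTU
L = ΔR / (R/in) = 34.93/4.185 = 8.3465 in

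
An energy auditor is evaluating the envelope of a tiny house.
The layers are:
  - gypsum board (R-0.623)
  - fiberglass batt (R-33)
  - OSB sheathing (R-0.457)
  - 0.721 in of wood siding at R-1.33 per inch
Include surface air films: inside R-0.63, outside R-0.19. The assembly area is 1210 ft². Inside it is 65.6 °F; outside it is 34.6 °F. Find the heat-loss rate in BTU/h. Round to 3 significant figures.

1050 BTU/h

0.721 × 1.33 = 0.9589
R_total = 0.63 + 0.623 + 33 + 0.457 + 0.9589 + 0.19 = 35.86 ft²·°F·h/BTU
Q = A·ΔT/R = 1210 × (65.6 − 34.6) / 35.86 = 1046 BTU/h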